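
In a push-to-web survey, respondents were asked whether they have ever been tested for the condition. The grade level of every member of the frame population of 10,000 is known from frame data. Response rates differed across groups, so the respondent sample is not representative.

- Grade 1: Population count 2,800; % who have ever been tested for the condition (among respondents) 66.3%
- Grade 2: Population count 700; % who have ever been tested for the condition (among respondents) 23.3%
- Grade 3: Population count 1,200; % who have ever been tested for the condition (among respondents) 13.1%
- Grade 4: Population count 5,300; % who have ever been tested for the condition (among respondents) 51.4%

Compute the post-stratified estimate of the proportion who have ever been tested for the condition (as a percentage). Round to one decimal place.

Each cell contributes population-share × respondent value:
  Grade 1: (2,800/10,000) × 66.3 = 18.564
  Grade 2: (700/10,000) × 23.3 = 1.631
  Grade 3: (1,200/10,000) × 13.1 = 1.572
  Grade 4: (5,300/10,000) × 51.4 = 27.242
Post-stratified estimate = 49.009 → 49.0%.

49.0%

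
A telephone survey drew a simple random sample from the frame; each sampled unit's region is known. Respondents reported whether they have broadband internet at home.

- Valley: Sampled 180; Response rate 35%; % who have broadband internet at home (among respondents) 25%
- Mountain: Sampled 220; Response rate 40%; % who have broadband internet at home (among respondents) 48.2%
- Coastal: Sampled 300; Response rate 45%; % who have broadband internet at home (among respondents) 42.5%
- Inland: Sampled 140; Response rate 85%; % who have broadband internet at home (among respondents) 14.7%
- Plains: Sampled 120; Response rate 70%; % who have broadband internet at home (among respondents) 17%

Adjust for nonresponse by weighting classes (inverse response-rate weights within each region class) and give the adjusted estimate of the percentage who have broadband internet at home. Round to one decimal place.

33.3%

Each respondent's weight = sampled/responded in their class; summing within a class gives n_sampled, so:
  Valley: 180 × 25 = 4500
  Mountain: 220 × 48.2 = 10,604
  Coastal: 300 × 42.5 = 12,750
  Inland: 140 × 14.7 = 2058
  Plains: 120 × 17 = 2040
Adjusted estimate = 31,952 / 960 = 33.2833 → 33.3%.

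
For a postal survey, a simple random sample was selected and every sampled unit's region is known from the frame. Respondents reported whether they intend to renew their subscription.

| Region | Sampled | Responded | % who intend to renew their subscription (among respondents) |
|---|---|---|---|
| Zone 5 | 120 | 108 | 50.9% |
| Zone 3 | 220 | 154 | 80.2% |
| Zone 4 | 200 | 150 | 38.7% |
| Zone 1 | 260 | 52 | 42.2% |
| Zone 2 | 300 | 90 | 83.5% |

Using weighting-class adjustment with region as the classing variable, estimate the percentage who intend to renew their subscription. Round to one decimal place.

61.4%

Class response rates: Zone 5 108/120 = 90%, Zone 3 154/220 = 70%, Zone 4 150/200 = 75%, Zone 1 52/260 = 20%, Zone 2 90/300 = 30%.
Weighting each respondent by the inverse class response rate inflates each class back to its sampled size, so the class weight is n_sampled:
  Zone 5: 120 × 50.9 = 6108
  Zone 3: 220 × 80.2 = 17,644
  Zone 4: 200 × 38.7 = 7740
  Zone 1: 260 × 42.2 = 10,972
  Zone 2: 300 × 83.5 = 25,050
Adjusted estimate = 67,514 / 1,100 = 61.3764 → 61.4%.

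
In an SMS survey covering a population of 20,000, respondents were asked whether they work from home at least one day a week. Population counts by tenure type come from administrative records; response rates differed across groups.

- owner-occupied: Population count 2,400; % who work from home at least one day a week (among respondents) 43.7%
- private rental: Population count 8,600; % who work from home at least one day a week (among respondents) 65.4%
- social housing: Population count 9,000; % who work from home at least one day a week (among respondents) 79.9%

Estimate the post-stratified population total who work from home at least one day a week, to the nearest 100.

13,900

Estimated count per cell = population count × respondent percentage:
  owner-occupied: 2,400 × 43.7% = 1048.8
  private rental: 8,600 × 65.4% = 5624.4
  social housing: 9,000 × 79.9% = 7191
Estimated total = 13864.2 → 13,900.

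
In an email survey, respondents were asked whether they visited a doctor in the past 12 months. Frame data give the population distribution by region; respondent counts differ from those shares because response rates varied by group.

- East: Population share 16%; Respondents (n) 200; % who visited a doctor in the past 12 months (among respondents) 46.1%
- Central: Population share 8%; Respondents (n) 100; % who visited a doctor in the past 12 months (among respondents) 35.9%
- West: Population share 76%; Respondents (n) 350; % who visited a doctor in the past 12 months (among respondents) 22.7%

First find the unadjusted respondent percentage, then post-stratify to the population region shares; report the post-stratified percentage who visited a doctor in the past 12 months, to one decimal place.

Without adjustment, the pooled respondent share is:
  (200/650)×46.1 + (100/650)×35.9 + (350/650)×22.7 = 31.9308%
Post-stratifying to population shares instead:
  0.16×46.1 + 0.08×35.9 + 0.76×22.7 = 27.5%

27.5%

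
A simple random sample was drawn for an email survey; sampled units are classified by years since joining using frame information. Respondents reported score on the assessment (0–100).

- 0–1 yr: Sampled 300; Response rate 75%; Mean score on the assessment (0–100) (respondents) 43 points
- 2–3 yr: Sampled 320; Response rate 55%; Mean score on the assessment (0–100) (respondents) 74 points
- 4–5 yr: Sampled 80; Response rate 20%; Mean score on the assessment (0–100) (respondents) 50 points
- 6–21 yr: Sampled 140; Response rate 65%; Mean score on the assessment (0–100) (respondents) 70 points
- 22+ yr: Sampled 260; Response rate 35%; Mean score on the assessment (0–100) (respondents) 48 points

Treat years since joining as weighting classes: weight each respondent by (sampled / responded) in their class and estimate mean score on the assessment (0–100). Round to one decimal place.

57.1

Inverse-response-rate weighting restores each class to its sampled count, so class totals weight by n_sampled:
  0–1 yr: 300 × 43 = 12,900
  2–3 yr: 320 × 74 = 23,680
  4–5 yr: 80 × 50 = 4000
  6–21 yr: 140 × 70 = 9800
  22+ yr: 260 × 48 = 12,480
Adjusted estimate = 62,860 / 1,100 = 57.1455 → 57.1.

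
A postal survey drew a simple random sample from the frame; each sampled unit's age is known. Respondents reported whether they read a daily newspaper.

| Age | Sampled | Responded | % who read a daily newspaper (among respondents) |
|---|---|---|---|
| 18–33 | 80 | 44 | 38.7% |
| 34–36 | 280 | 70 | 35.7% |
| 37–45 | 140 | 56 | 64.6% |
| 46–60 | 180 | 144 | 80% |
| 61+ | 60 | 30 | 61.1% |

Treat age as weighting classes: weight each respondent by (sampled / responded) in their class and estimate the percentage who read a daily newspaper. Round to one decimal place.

Response rates by class: 18–33 44/80 = 55%, 34–36 70/280 = 25%, 37–45 56/140 = 40%, 46–60 144/180 = 80%, 61+ 30/60 = 50%.
Each respondent's weight = sampled/responded in their class; summing within a class gives n_sampled, so:
  18–33: 80 × 38.7 = 3096
  34–36: 280 × 35.7 = 9996
  37–45: 140 × 64.6 = 9044
  46–60: 180 × 80 = 14,400
  61+: 60 × 61.1 = 3666
Adjusted estimate = 40,202 / 740 = 54.327 → 54.3%.

54.3%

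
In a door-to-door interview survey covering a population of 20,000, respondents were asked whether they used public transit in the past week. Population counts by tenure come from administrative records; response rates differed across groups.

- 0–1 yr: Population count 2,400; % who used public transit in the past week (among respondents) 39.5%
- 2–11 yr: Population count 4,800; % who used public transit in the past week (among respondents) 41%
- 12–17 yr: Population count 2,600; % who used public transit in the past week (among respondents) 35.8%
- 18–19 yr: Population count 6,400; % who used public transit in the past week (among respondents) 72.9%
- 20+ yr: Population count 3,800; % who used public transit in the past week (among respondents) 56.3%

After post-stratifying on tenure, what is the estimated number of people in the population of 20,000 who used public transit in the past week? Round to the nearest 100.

10,700

Apply each group's respondent rate to its population count:
  0–1 yr: 2,400 × 39.5% = 948
  2–11 yr: 4,800 × 41% = 1968
  12–17 yr: 2,600 × 35.8% = 930.8
  18–19 yr: 6,400 × 72.9% = 4665.6
  20+ yr: 3,800 × 56.3% = 2139.4
Estimated total = 10651.8 → 10,700.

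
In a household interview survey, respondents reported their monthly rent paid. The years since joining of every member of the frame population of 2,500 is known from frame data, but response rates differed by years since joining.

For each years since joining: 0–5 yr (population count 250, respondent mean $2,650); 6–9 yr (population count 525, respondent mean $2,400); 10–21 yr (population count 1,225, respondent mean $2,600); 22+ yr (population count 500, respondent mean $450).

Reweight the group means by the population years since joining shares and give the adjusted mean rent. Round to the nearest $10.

$2,130

Each cell contributes population-share × respondent value:
  0–5 yr: (250/2,500) × 2650 = 265
  6–9 yr: (525/2,500) × 2400 = 504
  10–21 yr: (1,225/2,500) × 2600 = 1274
  22+ yr: (500/2,500) × 450 = 90
Post-stratified estimate = 2133 → $2,130.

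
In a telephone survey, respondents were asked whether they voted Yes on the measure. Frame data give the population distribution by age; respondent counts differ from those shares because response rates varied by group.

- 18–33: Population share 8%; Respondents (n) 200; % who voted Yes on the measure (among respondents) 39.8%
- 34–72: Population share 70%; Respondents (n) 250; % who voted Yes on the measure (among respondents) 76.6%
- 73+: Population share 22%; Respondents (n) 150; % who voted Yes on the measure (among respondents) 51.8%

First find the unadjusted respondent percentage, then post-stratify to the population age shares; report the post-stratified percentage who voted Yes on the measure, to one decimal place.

Naive respondent-only estimate (weights = respondent counts):
  (200/600)×39.8 + (250/600)×76.6 + (150/600)×51.8 = 58.1333%
Post-stratifying to population shares instead:
  0.08×39.8 + 0.7×76.6 + 0.22×51.8 = 68.2%

68.2%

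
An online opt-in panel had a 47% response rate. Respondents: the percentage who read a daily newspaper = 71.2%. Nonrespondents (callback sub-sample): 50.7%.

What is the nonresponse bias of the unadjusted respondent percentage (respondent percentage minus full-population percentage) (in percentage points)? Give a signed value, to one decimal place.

+10.9 percentage points

Nonresponse fraction = 1 − 0.47 = 0.53.
Bias = (nonresponse fraction) × (respondent percentage − nonrespondent percentage)
     = 0.53 × (71.2 − 50.7) = 0.53 × 20.5 = 10.865.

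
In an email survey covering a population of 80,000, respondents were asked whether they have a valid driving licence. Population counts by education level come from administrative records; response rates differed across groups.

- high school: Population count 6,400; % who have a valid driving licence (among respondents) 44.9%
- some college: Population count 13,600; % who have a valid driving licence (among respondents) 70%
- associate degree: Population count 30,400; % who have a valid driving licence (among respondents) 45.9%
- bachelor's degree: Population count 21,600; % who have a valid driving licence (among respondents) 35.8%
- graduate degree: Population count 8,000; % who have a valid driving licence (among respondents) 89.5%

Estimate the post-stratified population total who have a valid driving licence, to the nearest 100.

Apply each group's respondent rate to its population count:
  high school: 6,400 × 44.9% = 2873.6
  some college: 13,600 × 70% = 9520
  associate degree: 30,400 × 45.9% = 13953.6
  bachelor's degree: 21,600 × 35.8% = 7732.8
  graduate degree: 8,000 × 89.5% = 7160
Estimated total = 41,240 → 41,200.

41,200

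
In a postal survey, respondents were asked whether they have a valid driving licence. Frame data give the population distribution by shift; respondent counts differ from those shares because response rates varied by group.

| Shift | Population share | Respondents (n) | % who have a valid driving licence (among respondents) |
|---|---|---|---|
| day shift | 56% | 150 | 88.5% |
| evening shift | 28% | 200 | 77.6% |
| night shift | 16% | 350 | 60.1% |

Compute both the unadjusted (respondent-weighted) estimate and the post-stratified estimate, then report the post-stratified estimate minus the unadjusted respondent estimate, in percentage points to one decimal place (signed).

+9.7 percentage points

Naive respondent-only estimate (weights = respondent counts):
  (150/700)×88.5 + (200/700)×77.6 + (350/700)×60.1 = 71.1857%
Post-stratified estimate weights by population shares:
  0.56×88.5 + 0.28×77.6 + 0.16×60.1 = 80.904%
Difference = 80.904 − 71.1857 = 9.7183 pp.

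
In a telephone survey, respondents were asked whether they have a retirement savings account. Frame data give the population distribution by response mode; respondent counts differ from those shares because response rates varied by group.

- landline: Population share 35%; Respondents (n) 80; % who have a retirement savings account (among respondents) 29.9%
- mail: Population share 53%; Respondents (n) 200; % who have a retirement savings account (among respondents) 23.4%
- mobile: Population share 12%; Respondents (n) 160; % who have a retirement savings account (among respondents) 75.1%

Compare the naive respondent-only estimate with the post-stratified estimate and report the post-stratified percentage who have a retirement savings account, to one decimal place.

31.9%

Naive respondent-only estimate (weights = respondent counts):
  (80/440)×29.9 + (200/440)×23.4 + (160/440)×75.1 = 43.3818%
Reweighting by population response mode shares:
  0.35×29.9 + 0.53×23.4 + 0.12×75.1 = 31.879%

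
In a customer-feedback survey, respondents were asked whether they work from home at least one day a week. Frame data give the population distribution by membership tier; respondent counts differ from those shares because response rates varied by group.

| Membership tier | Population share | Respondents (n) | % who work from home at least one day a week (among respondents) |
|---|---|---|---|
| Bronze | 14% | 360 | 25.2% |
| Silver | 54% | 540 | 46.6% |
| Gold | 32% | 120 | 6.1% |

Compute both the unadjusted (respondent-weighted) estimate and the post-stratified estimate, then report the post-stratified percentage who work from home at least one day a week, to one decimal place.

Unadjusted (pooled respondent) estimate weights by respondent counts:
  (360/1020)×25.2 + (540/1020)×46.6 + (120/1020)×6.1 = 34.2824%
Reweighting by population membership tier shares:
  0.14×25.2 + 0.54×46.6 + 0.32×6.1 = 30.644%

30.6%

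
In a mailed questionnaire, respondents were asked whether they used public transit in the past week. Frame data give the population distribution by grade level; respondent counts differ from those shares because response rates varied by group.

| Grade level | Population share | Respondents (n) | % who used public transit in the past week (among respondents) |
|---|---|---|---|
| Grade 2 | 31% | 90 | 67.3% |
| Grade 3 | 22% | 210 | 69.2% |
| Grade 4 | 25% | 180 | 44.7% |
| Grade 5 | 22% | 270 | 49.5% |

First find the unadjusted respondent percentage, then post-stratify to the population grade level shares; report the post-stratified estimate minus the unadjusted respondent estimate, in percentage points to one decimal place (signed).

Without adjustment, the pooled respondent share is:
  (90/750)×67.3 + (210/750)×69.2 + (180/750)×44.7 + (270/750)×49.5 = 56%
Reweighting by population grade level shares:
  0.31×67.3 + 0.22×69.2 + 0.25×44.7 + 0.22×49.5 = 58.152%
Difference = 58.152 − 56 = 2.152 pp.

+2.2 percentage points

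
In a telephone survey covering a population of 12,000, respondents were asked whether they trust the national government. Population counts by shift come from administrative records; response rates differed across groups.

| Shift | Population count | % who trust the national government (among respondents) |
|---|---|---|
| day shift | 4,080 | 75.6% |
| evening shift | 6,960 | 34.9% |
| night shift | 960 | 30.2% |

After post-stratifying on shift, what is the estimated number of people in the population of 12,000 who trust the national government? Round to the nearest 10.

5,800

Estimated count per cell = population count × respondent percentage:
  day shift: 4,080 × 75.6% = 3084.48
  evening shift: 6,960 × 34.9% = 2429.04
  night shift: 960 × 30.2% = 289.92
Estimated total = 5803.44 → 5,800.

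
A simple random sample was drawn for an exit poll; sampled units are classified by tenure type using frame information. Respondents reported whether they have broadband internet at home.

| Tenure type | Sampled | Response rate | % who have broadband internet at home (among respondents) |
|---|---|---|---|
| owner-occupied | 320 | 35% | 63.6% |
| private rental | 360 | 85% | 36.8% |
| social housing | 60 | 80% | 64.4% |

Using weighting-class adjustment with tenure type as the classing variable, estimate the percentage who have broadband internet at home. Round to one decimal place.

Weighting each respondent by the inverse class response rate inflates each class back to its sampled size, so the class weight is n_sampled:
  owner-occupied: 320 × 63.6 = 20,352
  private rental: 360 × 36.8 = 13248
  social housing: 60 × 64.4 = 3864
Adjusted estimate = 37,464 / 740 = 50.627 → 50.6%.

50.6%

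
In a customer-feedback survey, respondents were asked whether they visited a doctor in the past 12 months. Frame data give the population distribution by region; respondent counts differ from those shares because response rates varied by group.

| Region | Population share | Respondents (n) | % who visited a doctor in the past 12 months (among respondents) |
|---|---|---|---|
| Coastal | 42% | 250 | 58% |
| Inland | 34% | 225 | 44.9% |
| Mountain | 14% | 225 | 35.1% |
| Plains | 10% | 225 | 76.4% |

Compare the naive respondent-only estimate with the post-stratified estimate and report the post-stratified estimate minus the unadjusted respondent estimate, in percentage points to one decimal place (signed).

-1.5 percentage points

Without adjustment, the pooled respondent share is:
  (250/925)×58 + (225/925)×44.9 + (225/925)×35.1 + (225/925)×76.4 = 53.7189%
Reweighting by population region shares:
  0.42×58 + 0.34×44.9 + 0.14×35.1 + 0.1×76.4 = 52.18%
Difference = 52.18 − 53.7189 = -1.5389 pp.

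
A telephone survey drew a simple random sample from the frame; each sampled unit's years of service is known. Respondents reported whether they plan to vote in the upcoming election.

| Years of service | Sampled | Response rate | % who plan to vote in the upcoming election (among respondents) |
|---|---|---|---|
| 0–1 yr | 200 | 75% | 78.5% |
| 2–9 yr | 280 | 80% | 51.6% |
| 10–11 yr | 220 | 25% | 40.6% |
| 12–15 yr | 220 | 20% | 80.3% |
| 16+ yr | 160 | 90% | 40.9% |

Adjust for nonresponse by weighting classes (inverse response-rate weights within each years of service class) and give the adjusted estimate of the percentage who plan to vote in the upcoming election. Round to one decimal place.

58.6%

Each respondent's weight = sampled/responded in their class; summing within a class gives n_sampled, so:
  0–1 yr: 200 × 78.5 = 15,700
  2–9 yr: 280 × 51.6 = 14,448
  10–11 yr: 220 × 40.6 = 8932
  12–15 yr: 220 × 80.3 = 17,666
  16+ yr: 160 × 40.9 = 6544
Adjusted estimate = 63,290 / 1,080 = 58.6019 → 58.6%.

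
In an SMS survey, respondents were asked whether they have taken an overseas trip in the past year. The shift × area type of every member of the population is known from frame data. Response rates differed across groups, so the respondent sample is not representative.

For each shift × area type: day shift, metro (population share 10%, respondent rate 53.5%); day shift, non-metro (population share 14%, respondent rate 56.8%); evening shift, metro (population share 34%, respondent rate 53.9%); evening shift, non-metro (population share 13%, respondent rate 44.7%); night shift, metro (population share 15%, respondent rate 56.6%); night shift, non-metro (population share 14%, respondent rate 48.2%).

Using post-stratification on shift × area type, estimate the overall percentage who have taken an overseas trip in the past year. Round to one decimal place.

Reweight to the known shift × area type distribution:
  day shift, metro: 0.1 × 53.5 = 5.35
  day shift, non-metro: 0.14 × 56.8 = 7.952
  evening shift, metro: 0.34 × 53.9 = 18.326
  evening shift, non-metro: 0.13 × 44.7 = 5.811
  night shift, metro: 0.15 × 56.6 = 8.49
  night shift, non-metro: 0.14 × 48.2 = 6.748
Post-stratified estimate = 52.677 → 52.7%.

52.7%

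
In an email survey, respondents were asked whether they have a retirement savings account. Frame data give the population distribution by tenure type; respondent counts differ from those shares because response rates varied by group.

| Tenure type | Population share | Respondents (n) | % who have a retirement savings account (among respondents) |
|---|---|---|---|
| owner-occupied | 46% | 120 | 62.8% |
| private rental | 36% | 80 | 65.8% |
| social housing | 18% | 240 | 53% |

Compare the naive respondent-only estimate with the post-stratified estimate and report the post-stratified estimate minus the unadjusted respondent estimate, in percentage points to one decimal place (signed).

Naive respondent-only estimate (weights = respondent counts):
  (120/440)×62.8 + (80/440)×65.8 + (240/440)×53 = 58%
Post-stratifying to population shares instead:
  0.46×62.8 + 0.36×65.8 + 0.18×53 = 62.116%
Difference = 62.116 − 58 = 4.116 pp.

+4.1 percentage points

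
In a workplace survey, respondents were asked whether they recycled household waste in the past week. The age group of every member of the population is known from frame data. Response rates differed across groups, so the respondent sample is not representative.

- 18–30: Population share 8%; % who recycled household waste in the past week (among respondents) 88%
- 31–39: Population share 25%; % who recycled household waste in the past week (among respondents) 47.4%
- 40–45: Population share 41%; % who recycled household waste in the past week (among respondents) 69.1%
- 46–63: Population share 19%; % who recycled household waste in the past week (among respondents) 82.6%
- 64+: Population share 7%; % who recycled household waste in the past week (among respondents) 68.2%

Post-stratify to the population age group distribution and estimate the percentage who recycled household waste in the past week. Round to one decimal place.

67.7%

Weight each group's respondent value by its population share:
  18–30: 0.08 × 88 = 7.04
  31–39: 0.25 × 47.4 = 11.85
  40–45: 0.41 × 69.1 = 28.331
  46–63: 0.19 × 82.6 = 15.694
  64+: 0.07 × 68.2 = 4.774
Post-stratified estimate = 67.689 → 67.7%.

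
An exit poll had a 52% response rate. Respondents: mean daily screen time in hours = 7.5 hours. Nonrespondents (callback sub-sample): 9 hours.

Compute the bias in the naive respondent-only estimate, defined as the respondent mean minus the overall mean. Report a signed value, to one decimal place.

Nonresponse fraction = 1 − 0.52 = 0.48.
Bias = (nonresponse fraction) × (respondent mean − nonrespondent mean)
     = 0.48 × (7.5 − 9) = 0.48 × -1.5 = -0.72.

-0.7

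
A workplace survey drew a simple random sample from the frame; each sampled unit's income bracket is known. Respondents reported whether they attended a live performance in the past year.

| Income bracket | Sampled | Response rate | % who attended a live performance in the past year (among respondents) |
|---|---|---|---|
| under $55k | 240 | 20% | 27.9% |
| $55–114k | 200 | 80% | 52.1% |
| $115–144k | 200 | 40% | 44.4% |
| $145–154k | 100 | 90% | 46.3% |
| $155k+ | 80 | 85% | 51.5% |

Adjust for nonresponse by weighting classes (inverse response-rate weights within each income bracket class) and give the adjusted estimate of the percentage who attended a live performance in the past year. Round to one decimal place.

Weighting each respondent by the inverse class response rate inflates each class back to its sampled size, so the class weight is n_sampled:
  under $55k: 240 × 27.9 = 6696
  $55–114k: 200 × 52.1 = 10,420
  $115–144k: 200 × 44.4 = 8880
  $145–154k: 100 × 46.3 = 4630
  $155k+: 80 × 51.5 = 4120
Adjusted estimate = 34,746 / 820 = 42.3732 → 42.4%.

42.4%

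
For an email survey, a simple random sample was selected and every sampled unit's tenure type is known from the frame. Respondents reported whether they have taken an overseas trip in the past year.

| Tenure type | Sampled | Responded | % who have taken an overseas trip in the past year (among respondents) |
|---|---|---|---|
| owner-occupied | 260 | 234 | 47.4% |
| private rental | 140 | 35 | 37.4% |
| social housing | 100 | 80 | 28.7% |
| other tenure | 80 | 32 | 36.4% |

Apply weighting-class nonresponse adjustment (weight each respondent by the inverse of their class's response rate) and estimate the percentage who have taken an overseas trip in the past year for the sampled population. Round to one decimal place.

40.2%

Class response rates: owner-occupied 234/260 = 90%, private rental 35/140 = 25%, social housing 80/100 = 80%, other tenure 32/80 = 40%.
Inverse-response-rate weighting restores each class to its sampled count, so class totals weight by n_sampled:
  owner-occupied: 260 × 47.4 = 12,324
  private rental: 140 × 37.4 = 5236
  social housing: 100 × 28.7 = 2870
  other tenure: 80 × 36.4 = 2912
Adjusted estimate = 23,342 / 580 = 40.2448 → 40.2%.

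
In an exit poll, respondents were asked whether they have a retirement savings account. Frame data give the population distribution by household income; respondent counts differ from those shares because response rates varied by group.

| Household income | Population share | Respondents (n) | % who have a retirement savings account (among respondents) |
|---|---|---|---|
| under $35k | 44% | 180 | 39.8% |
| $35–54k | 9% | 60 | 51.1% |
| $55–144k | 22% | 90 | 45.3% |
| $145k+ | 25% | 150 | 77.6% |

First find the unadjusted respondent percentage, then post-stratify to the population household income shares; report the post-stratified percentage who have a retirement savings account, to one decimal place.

Naive respondent-only estimate (weights = respondent counts):
  (180/480)×39.8 + (60/480)×51.1 + (90/480)×45.3 + (150/480)×77.6 = 54.0562%
Post-stratifying to population shares instead:
  0.44×39.8 + 0.09×51.1 + 0.22×45.3 + 0.25×77.6 = 51.477%

51.5%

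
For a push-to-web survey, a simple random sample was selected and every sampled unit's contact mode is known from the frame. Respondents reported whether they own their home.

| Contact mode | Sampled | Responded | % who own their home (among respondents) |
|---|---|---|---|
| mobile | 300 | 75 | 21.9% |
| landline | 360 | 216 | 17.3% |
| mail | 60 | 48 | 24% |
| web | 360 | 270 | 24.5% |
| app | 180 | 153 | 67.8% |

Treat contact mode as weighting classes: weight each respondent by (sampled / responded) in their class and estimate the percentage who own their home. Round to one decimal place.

Response rates by class: mobile 75/300 = 25%, landline 216/360 = 60%, mail 48/60 = 80%, web 270/360 = 75%, app 153/180 = 85%.
Weighting each respondent by the inverse class response rate inflates each class back to its sampled size, so the class weight is n_sampled:
  mobile: 300 × 21.9 = 6570
  landline: 360 × 17.3 = 6228
  mail: 60 × 24 = 1440
  web: 360 × 24.5 = 8820
  app: 180 × 67.8 = 12,204
Adjusted estimate = 35,262 / 1,260 = 27.9857 → 28.0%.

28.0%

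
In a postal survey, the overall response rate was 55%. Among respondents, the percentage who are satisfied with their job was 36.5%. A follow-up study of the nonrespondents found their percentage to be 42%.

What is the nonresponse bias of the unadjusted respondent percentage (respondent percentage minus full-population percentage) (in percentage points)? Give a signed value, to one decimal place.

-2.5 percentage points

Nonresponse fraction = 1 − 0.55 = 0.45.
Bias = (nonresponse fraction) × (respondent percentage − nonrespondent percentage)
     = 0.45 × (36.5 − 42) = 0.45 × -5.5 = -2.475.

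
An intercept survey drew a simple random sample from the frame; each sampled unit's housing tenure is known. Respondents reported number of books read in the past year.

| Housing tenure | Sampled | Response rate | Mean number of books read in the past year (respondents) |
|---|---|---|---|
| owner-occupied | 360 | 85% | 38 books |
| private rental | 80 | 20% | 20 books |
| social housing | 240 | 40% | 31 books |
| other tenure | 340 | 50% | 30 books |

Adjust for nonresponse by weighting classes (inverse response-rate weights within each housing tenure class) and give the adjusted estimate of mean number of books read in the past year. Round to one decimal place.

32.3

Inverse-response-rate weighting restores each class to its sampled count, so class totals weight by n_sampled:
  owner-occupied: 360 × 38 = 13,680
  private rental: 80 × 20 = 1600
  social housing: 240 × 31 = 7440
  other tenure: 340 × 30 = 10,200
Adjusted estimate = 32,920 / 1,020 = 32.2745 → 32.3.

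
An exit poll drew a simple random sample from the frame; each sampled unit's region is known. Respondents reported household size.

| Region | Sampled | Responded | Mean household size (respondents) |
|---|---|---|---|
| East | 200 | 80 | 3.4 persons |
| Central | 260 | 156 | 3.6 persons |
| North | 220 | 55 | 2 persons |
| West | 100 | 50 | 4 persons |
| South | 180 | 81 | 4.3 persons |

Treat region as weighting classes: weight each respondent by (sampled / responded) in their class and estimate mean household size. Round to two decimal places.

Response rates by class: East 80/200 = 40%, Central 156/260 = 60%, North 55/220 = 25%, West 50/100 = 50%, South 81/180 = 45%.
With weight = n_sampled/n_responded per class, the weighted class total is n_sampled:
  East: 200 × 3.4 = 680
  Central: 260 × 3.6 = 936
  North: 220 × 2 = 440
  West: 100 × 4 = 400
  South: 180 × 4.3 = 774
Adjusted estimate = 3230 / 960 = 3.36458 → 3.36.

3.36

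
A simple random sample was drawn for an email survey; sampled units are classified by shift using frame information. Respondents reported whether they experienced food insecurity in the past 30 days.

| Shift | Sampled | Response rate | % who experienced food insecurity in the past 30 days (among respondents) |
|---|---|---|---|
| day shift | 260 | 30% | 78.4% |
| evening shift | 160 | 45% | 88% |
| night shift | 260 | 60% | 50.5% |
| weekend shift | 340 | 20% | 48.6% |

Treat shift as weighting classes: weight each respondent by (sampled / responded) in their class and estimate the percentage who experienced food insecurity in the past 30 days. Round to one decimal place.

62.9%

Each respondent's weight = sampled/responded in their class; summing within a class gives n_sampled, so:
  day shift: 260 × 78.4 = 20,384
  evening shift: 160 × 88 = 14,080
  night shift: 260 × 50.5 = 13,130
  weekend shift: 340 × 48.6 = 16,524
Adjusted estimate = 64,118 / 1,020 = 62.8608 → 62.9%.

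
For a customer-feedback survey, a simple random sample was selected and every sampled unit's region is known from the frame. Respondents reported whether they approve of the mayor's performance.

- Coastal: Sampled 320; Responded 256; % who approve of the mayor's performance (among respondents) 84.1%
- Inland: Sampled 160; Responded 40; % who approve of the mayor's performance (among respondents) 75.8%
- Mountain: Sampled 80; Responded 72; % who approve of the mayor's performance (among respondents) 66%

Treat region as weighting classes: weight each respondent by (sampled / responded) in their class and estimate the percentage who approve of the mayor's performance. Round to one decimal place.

79.1%

Class response rates: Coastal 256/320 = 80%, Inland 40/160 = 25%, Mountain 72/80 = 90%.
Weighting each respondent by the inverse class response rate inflates each class back to its sampled size, so the class weight is n_sampled:
  Coastal: 320 × 84.1 = 26,912
  Inland: 160 × 75.8 = 12,128
  Mountain: 80 × 66 = 5280
Adjusted estimate = 44,320 / 560 = 79.1429 → 79.1%.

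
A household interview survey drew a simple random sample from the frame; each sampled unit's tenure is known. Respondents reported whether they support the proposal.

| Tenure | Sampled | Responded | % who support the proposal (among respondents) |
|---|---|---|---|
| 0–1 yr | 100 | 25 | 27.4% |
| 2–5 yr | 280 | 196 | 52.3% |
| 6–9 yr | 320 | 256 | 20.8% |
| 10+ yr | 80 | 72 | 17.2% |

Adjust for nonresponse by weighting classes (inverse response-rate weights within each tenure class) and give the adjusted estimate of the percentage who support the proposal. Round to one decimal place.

32.6%

Response rates by class: 0–1 yr 25/100 = 25%, 2–5 yr 196/280 = 70%, 6–9 yr 256/320 = 80%, 10+ yr 72/80 = 90%.
Each respondent's weight = sampled/responded in their class; summing within a class gives n_sampled, so:
  0–1 yr: 100 × 27.4 = 2740
  2–5 yr: 280 × 52.3 = 14,644
  6–9 yr: 320 × 20.8 = 6656
  10+ yr: 80 × 17.2 = 1376
Adjusted estimate = 25,416 / 780 = 32.5846 → 32.6%.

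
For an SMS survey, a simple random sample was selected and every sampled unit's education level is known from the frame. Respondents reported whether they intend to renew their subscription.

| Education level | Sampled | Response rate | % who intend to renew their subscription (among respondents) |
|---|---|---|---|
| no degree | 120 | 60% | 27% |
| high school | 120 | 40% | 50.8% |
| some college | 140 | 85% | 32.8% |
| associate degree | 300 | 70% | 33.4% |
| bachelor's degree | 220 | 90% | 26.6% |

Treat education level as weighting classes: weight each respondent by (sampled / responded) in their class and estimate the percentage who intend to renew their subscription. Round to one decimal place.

Inverse-response-rate weighting restores each class to its sampled count, so class totals weight by n_sampled:
  no degree: 120 × 27 = 3240
  high school: 120 × 50.8 = 6096
  some college: 140 × 32.8 = 4592
  associate degree: 300 × 33.4 = 10,020
  bachelor's degree: 220 × 26.6 = 5852
Adjusted estimate = 29,800 / 900 = 33.1111 → 33.1%.

33.1%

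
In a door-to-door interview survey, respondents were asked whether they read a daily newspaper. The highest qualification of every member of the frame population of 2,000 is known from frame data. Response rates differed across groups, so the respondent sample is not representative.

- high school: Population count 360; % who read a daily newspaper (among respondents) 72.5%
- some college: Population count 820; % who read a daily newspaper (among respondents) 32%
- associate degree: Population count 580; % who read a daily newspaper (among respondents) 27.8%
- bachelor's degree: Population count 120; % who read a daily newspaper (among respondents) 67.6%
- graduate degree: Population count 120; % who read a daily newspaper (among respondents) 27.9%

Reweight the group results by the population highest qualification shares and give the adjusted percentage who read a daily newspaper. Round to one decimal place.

40.0%

Reweight to the known highest qualification distribution:
  high school: (360/2,000) × 72.5 = 13.05
  some college: (820/2,000) × 32 = 13.12
  associate degree: (580/2,000) × 27.8 = 8.062
  bachelor's degree: (120/2,000) × 67.6 = 4.056
  graduate degree: (120/2,000) × 27.9 = 1.674
Post-stratified estimate = 39.962 → 40.0%.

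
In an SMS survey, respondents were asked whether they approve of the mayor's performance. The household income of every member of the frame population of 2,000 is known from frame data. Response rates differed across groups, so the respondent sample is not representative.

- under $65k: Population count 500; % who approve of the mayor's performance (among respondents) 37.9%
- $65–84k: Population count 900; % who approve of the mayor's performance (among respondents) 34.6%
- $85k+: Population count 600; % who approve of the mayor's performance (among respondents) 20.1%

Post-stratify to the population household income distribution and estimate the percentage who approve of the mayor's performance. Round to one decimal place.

31.1%

Weight each group's respondent value by its population share:
  under $65k: (500/2,000) × 37.9 = 9.475
  $65–84k: (900/2,000) × 34.6 = 15.57
  $85k+: (600/2,000) × 20.1 = 6.03
Post-stratified estimate = 31.075 → 31.1%.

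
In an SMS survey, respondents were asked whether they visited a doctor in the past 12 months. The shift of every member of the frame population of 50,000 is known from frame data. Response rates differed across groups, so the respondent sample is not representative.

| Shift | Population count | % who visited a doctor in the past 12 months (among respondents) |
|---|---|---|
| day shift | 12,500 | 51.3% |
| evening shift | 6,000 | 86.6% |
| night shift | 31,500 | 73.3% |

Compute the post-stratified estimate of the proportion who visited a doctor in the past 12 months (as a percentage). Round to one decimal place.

69.4%

Each cell contributes population-share × respondent value:
  day shift: (12,500/50,000) × 51.3 = 12.825
  evening shift: (6,000/50,000) × 86.6 = 10.392
  night shift: (31,500/50,000) × 73.3 = 46.179
Post-stratified estimate = 69.396 → 69.4%.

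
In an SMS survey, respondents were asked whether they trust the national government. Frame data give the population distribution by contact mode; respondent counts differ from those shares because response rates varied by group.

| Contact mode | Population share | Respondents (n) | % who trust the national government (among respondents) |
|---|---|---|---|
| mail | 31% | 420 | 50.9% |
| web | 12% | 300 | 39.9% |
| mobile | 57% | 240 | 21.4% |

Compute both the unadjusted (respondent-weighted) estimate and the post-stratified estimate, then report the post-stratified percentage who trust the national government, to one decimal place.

Without adjustment, the pooled respondent share is:
  (420/960)×50.9 + (300/960)×39.9 + (240/960)×21.4 = 40.0875%
Post-stratifying to population shares instead:
  0.31×50.9 + 0.12×39.9 + 0.57×21.4 = 32.765%

32.8%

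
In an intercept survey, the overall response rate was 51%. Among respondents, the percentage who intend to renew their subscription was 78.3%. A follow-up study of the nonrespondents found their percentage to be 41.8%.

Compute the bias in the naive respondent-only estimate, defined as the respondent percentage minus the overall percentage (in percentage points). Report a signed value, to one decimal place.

Nonresponse fraction = 1 − 0.51 = 0.49.
Bias = (nonresponse fraction) × (respondent percentage − nonrespondent percentage)
     = 0.49 × (78.3 − 41.8) = 0.49 × 36.5 = 17.885.

+17.9 percentage points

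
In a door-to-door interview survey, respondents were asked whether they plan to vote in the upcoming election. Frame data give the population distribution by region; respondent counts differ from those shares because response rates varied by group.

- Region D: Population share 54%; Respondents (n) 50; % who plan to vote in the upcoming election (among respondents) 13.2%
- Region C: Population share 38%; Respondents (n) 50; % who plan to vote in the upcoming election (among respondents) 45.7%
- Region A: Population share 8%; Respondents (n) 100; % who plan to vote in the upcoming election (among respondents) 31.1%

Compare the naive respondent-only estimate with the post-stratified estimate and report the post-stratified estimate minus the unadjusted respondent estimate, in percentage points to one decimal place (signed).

Without adjustment, the pooled respondent share is:
  (50/200)×13.2 + (50/200)×45.7 + (100/200)×31.1 = 30.275%
Post-stratifying to population shares instead:
  0.54×13.2 + 0.38×45.7 + 0.08×31.1 = 26.982%
Difference = 26.982 − 30.275 = -3.293 pp.

-3.3 percentage points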